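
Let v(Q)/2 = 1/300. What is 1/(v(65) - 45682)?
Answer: -150/6852299 ≈ -2.1890e-5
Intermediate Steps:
v(Q) = 1/150 (v(Q) = 2/300 = 2*(1/300) = 1/150)
1/(v(65) - 45682) = 1/(1/150 - 45682) = 1/(-6852299/150) = -150/6852299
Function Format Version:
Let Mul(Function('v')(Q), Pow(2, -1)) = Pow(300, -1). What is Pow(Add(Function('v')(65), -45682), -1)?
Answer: Rational(-150, 6852299) ≈ -2.1890e-5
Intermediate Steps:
Function('v')(Q) = Rational(1, 150) (Function('v')(Q) = Mul(2, Pow(300, -1)) = Mul(2, Rational(1, 300)) = Rational(1, 150))
Pow(Add(Function('v')(65), -45682), -1) = Pow(Add(Rational(1, 150), -45682), -1) = Pow(Rational(-6852299, 150), -1) = Rational(-150, 6852299)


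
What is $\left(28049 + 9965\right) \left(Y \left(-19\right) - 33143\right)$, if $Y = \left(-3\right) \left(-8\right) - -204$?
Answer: $-1424574650$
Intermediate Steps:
$Y = 228$ ($Y = 24 + 204 = 228$)
$\left(28049 + 9965\right) \left(Y \left(-19\right) - 33143\right) = \left(28049 + 9965\right) \left(228 \left(-19\right) - 33143\right) = 38014 \left(-4332 - 33143\right) = 38014 \left(-37475\right) = -1424574650$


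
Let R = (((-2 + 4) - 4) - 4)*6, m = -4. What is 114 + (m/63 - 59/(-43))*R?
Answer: 20134/301 ≈ 66.890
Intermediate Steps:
R = -36 (R = ((2 - 4) - 4)*6 = (-2 - 4)*6 = -6*6 = -36)
114 + (m/63 - 59/(-43))*R = 114 + (-4/63 - 59/(-43))*(-36) = 114 + (-4*1/63 - 59*(-1/43))*(-36) = 114 + (-4/63 + 59/43)*(-36) = 114 + (3545/2709)*(-36) = 114 - 14180/301 = 20134/301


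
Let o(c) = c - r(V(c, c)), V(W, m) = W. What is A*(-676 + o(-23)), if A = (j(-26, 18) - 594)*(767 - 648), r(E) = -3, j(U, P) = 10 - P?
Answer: 49860048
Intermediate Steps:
A = -71638 (A = ((10 - 1*18) - 594)*(767 - 648) = ((10 - 18) - 594)*119 = (-8 - 594)*119 = -602*119 = -71638)
o(c) = 3 + c (o(c) = c - 1*(-3) = c + 3 = 3 + c)
A*(-676 + o(-23)) = -71638*(-676 + (3 - 23)) = -71638*(-676 - 20) = -71638*(-696) = 49860048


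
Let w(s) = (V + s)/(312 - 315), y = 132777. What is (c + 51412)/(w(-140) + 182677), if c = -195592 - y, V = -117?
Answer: -830871/548288 ≈ -1.5154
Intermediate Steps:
c = -328369 (c = -195592 - 1*132777 = -195592 - 132777 = -328369)
w(s) = 39 - s/3 (w(s) = (-117 + s)/(312 - 315) = (-117 + s)/(-3) = (-117 + s)*(-⅓) = 39 - s/3)
(c + 51412)/(w(-140) + 182677) = (-328369 + 51412)/((39 - ⅓*(-140)) + 182677) = -276957/((39 + 140/3) + 182677) = -276957/(257/3 + 182677) = -276957/548288/3 = -276957*3/548288 = -830871/548288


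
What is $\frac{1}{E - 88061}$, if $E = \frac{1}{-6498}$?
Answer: $- \frac{6498}{572220379} \approx -1.1356 \cdot 10^{-5}$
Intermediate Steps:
$E = - \frac{1}{6498} \approx -0.00015389$
$\frac{1}{E - 88061} = \frac{1}{- \frac{1}{6498} - 88061} = \frac{1}{- \frac{572220379}{6498}} = - \frac{6498}{572220379}$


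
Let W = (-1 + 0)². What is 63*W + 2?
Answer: 65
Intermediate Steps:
W = 1 (W = (-1)² = 1)
63*W + 2 = 63*1 + 2 = 63 + 2 = 65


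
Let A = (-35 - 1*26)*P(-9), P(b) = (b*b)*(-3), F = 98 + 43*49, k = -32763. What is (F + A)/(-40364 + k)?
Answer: -17028/73127 ≈ -0.23286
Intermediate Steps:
F = 2205 (F = 98 + 2107 = 2205)
P(b) = -3*b**2 (P(b) = b**2*(-3) = -3*b**2)
A = 14823 (A = (-35 - 1*26)*(-3*(-9)**2) = (-35 - 26)*(-3*81) = -61*(-243) = 14823)
(F + A)/(-40364 + k) = (2205 + 14823)/(-40364 - 32763) = 17028/(-73127) = 17028*(-1/73127) = -17028/73127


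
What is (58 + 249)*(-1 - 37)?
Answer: -11666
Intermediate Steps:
(58 + 249)*(-1 - 37) = 307*(-38) = -11666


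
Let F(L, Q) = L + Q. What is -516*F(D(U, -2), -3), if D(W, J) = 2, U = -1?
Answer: 516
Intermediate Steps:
-516*F(D(U, -2), -3) = -516*(2 - 3) = -516*(-1) = 516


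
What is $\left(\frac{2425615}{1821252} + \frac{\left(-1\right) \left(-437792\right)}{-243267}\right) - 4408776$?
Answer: $- \frac{217034518198369307}{49227834476} \approx -4.4088 \cdot 10^{6}$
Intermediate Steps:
$\left(\frac{2425615}{1821252} + \frac{\left(-1\right) \left(-437792\right)}{-243267}\right) - 4408776 = \left(2425615 \cdot \frac{1}{1821252} + 437792 \left(- \frac{1}{243267}\right)\right) - 4408776 = \left(\frac{2425615}{1821252} - \frac{437792}{243267}\right) - 4408776 = - \frac{23028607931}{49227834476} - 4408776 = - \frac{217034518198369307}{49227834476}$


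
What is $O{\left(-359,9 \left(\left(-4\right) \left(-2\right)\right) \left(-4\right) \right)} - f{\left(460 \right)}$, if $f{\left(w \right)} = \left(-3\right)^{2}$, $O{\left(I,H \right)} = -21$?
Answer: $-30$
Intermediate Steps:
$f{\left(w \right)} = 9$
$O{\left(-359,9 \left(\left(-4\right) \left(-2\right)\right) \left(-4\right) \right)} - f{\left(460 \right)} = -21 - 9 = -30$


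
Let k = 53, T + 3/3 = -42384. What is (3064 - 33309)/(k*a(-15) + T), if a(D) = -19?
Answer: 30245/43392 ≈ 0.69702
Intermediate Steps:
T = -42385 (T = -1 - 42384 = -42385)
(3064 - 33309)/(k*a(-15) + T) = (3064 - 33309)/(53*(-19) - 42385) = -30245/(-1007 - 42385) = -30245/(-43392) = -30245*(-1/43392) = 30245/43392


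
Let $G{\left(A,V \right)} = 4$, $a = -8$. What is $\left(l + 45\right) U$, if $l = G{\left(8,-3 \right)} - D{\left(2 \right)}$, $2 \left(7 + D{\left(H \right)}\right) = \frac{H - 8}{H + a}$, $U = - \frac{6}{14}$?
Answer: $- \frac{333}{14} \approx -23.786$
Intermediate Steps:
$U = - \frac{3}{7}$ ($U = \left(-6\right) \frac{1}{14} = - \frac{3}{7} \approx -0.42857$)
$D{\left(H \right)} = - \frac{13}{2}$ ($D{\left(H \right)} = -7 + \frac{\left(H - 8\right) \frac{1}{H - 8}}{2} = -7 + \frac{\left(-8 + H\right) \frac{1}{-8 + H}}{2} = -7 + \frac{1}{2} \cdot 1 = -7 + \frac{1}{2} = - \frac{13}{2}$)
$l = \frac{21}{2}$ ($l = 4 - - \frac{13}{2} = 4 + \frac{13}{2} = \frac{21}{2} \approx 10.5$)
$\left(l + 45\right) U = \left(\frac{21}{2} + 45\right) \left(- \frac{3}{7}\right) = \frac{111}{2} \left(- \frac{3}{7}\right) = - \frac{333}{14}$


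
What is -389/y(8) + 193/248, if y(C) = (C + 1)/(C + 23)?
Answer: -2988895/2232 ≈ -1339.1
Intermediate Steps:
y(C) = (1 + C)/(23 + C)
-389/y(8) + 193/248 = -389*(23 + 8)/(1 + 8) + 193/248 = -389/(9/31) + 193*(1/248) = -389/((1/31)*9) + 193/248 = -389/9/31 + 193/248 = -389*31/9 + 193/248 = -12059/9 + 193/248 = -2988895/2232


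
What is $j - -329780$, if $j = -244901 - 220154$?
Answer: $-135275$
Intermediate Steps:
$j = -465055$
$j - -329780 = -465055 - -329780 = -465055 + 329780 = -135275$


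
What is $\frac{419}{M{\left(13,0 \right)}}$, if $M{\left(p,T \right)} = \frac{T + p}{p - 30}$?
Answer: $- \frac{7123}{13} \approx -547.92$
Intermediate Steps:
$M{\left(p,T \right)} = \frac{T + p}{-30 + p}$
$\frac{419}{M{\left(13,0 \right)}} = \frac{419}{\frac{1}{-30 + 13} \left(0 + 13\right)} = \frac{419}{\frac{1}{-17} \cdot 13} = \frac{419}{\left(- \frac{1}{17}\right) 13} = \frac{419}{- \frac{13}{17}} = 419 \left(- \frac{17}{13}\right) = - \frac{7123}{13}$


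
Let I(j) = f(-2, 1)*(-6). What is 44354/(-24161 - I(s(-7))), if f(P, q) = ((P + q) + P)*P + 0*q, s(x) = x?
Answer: -44354/24125 ≈ -1.8385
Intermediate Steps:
f(P, q) = P*(q + 2*P) (f(P, q) = (q + 2*P)*P + 0 = P*(q + 2*P) + 0 = P*(q + 2*P))
I(j) = -36 (I(j) = -2*(1 + 2*(-2))*(-6) = -2*(1 - 4)*(-6) = -2*(-3)*(-6) = 6*(-6) = -36)
44354/(-24161 - I(s(-7))) = 44354/(-24161 - 1*(-36)) = 44354/(-24161 + 36) = 44354/(-24125) = 44354*(-1/24125) = -44354/24125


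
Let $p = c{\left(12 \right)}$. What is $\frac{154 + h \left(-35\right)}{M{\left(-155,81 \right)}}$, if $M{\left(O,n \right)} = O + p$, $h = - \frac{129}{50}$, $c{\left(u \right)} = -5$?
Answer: $- \frac{2443}{1600} \approx -1.5269$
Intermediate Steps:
$p = -5$
$h = - \frac{129}{50}$ ($h = \left(-129\right) \frac{1}{50} = - \frac{129}{50} \approx -2.58$)
$M{\left(O,n \right)} = -5 + O$ ($M{\left(O,n \right)} = O - 5 = -5 + O$)
$\frac{154 + h \left(-35\right)}{M{\left(-155,81 \right)}} = \frac{154 - - \frac{903}{10}}{-5 - 155} = \frac{154 + \frac{903}{10}}{-160} = \frac{2443}{10} \left(- \frac{1}{160}\right) = - \frac{2443}{1600}$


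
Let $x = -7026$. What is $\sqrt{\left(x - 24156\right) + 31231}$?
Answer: $7$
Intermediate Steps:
$\sqrt{\left(x - 24156\right) + 31231} = \sqrt{\left(-7026 - 24156\right) + 31231} = \sqrt{-31182 + 31231} = \sqrt{49} = 7$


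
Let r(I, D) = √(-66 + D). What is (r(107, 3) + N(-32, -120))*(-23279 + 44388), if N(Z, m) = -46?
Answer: -971014 + 63327*I*√7 ≈ -9.7101e+5 + 1.6755e+5*I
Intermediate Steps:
(r(107, 3) + N(-32, -120))*(-23279 + 44388) = (√(-66 + 3) - 46)*(-23279 + 44388) = (√(-63) - 46)*21109 = (3*I*√7 - 46)*21109 = (-46 + 3*I*√7)*21109 = -971014 + 63327*I*√7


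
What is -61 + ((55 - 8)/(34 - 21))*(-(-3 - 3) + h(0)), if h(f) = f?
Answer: -511/13 ≈ -39.308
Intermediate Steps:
-61 + ((55 - 8)/(34 - 21))*(-(-3 - 3) + h(0)) = -61 + ((55 - 8)/(34 - 21))*(-(-3 - 3) + 0) = -61 + (47/13)*(-1*(-6) + 0) = -61 + (47*(1/13))*(6 + 0) = -61 + (47/13)*6 = -61 + 282/13 = -511/13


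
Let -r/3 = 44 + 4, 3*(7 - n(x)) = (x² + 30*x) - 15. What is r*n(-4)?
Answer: -6720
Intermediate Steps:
n(x) = 12 - 10*x - x²/3 (n(x) = 7 - ((x² + 30*x) - 15)/3 = 7 - (-15 + x² + 30*x)/3 = 7 + (5 - 10*x - x²/3) = 12 - 10*x - x²/3)
r = -144 (r = -3*(44 + 4) = -3*48 = -144)
r*n(-4) = -144*(12 - 10*(-4) - ⅓*(-4)²) = -144*(12 + 40 - ⅓*16) = -144*(12 + 40 - 16/3) = -144*140/3 = -6720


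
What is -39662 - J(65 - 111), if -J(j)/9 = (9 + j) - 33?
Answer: -40292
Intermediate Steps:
J(j) = 216 - 9*j (J(j) = -9*((9 + j) - 33) = -9*(-24 + j) = 216 - 9*j)
-39662 - J(65 - 111) = -39662 - (216 - 9*(65 - 111)) = -39662 - (216 - 9*(-46)) = -39662 - (216 + 414) = -39662 - 1*630 = -39662 - 630 = -40292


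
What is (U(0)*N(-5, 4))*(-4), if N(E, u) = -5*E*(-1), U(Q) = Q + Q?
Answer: 0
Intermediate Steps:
U(Q) = 2*Q
N(E, u) = 5*E
(U(0)*N(-5, 4))*(-4) = ((2*0)*(5*(-5)))*(-4) = (0*(-25))*(-4) = 0*(-4) = 0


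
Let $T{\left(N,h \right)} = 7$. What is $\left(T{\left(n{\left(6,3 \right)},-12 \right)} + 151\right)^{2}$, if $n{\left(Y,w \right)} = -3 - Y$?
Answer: $24964$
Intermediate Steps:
$\left(T{\left(n{\left(6,3 \right)},-12 \right)} + 151\right)^{2} = \left(7 + 151\right)^{2} = 158^{2} = 24964$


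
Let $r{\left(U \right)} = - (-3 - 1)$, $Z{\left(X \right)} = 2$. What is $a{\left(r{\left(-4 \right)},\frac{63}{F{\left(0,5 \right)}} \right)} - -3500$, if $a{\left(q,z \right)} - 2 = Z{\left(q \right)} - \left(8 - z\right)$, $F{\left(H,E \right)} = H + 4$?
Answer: $\frac{14047}{4} \approx 3511.8$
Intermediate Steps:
$F{\left(H,E \right)} = 4 + H$
$r{\left(U \right)} = 4$ ($r{\left(U \right)} = \left(-1\right) \left(-4\right) = 4$)
$a{\left(q,z \right)} = -4 + z$ ($a{\left(q,z \right)} = 2 - \left(6 - z\right) = 2 + \left(2 + \left(-8 + z\right)\right) = 2 + \left(-6 + z\right) = -4 + z$)
$a{\left(r{\left(-4 \right)},\frac{63}{F{\left(0,5 \right)}} \right)} - -3500 = \left(-4 + \frac{63}{4 + 0}\right) - -3500 = \left(-4 + \frac{63}{4}\right) + 3500 = \frac{47}{4} + 3500 = \frac{14047}{4}$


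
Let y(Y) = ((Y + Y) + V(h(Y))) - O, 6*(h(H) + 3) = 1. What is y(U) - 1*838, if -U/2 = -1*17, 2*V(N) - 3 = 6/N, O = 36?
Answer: -27389/34 ≈ -805.56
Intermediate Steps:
h(H) = -17/6 (h(H) = -3 + (⅙)*1 = -3 + ⅙ = -17/6)
V(N) = 3/2 + 3/N (V(N) = 3/2 + (6/N)/2 = 3/2 + 3/N)
U = 34 (U = -(-2)*17 = -2*(-17) = 34)
y(Y) = -1209/34 + 2*Y (y(Y) = ((Y + Y) + (3/2 + 3/(-17/6))) - 1*36 = (2*Y + (3/2 + 3*(-6/17))) - 36 = (2*Y + (3/2 - 18/17)) - 36 = (2*Y + 15/34) - 36 = (15/34 + 2*Y) - 36 = -1209/34 + 2*Y)
y(U) - 1*838 = (-1209/34 + 2*34) - 1*838 = (-1209/34 + 68) - 838 = 1103/34 - 838 = -27389/34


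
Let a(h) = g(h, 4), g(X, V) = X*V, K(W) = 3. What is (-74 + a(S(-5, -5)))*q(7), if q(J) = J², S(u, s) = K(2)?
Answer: -3038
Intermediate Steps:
S(u, s) = 3
g(X, V) = V*X
a(h) = 4*h
(-74 + a(S(-5, -5)))*q(7) = (-74 + 4*3)*7² = (-74 + 12)*49 = -62*49 = -3038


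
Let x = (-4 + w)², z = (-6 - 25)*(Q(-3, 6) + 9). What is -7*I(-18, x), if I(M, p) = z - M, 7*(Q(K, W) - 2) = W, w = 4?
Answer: 2447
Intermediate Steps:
Q(K, W) = 2 + W/7
z = -2573/7 (z = (-6 - 25)*((2 + (⅐)*6) + 9) = -31*((2 + 6/7) + 9) = -31*(20/7 + 9) = -31*83/7 = -2573/7 ≈ -367.57)
x = 0 (x = (-4 + 4)² = 0² = 0)
I(M, p) = -2573/7 - M
-7*I(-18, x) = -7*(-2573/7 - 1*(-18)) = -7*(-2573/7 + 18) = -7*(-2447/7) = 2447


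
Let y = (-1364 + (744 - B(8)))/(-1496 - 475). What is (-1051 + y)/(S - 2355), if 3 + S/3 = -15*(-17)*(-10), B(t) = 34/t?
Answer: 8283587/78950376 ≈ 0.10492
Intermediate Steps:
S = -7659 (S = -9 + 3*(-15*(-17)*(-10)) = -9 + 3*(255*(-10)) = -9 + 3*(-2550) = -9 - 7650 = -7659)
y = 2497/7884 (y = (-1364 + (744 - 34/8))/(-1496 - 475) = (-1364 + (744 - 34/8))/(-1971) = (-1364 + (744 - 1*17/4))*(-1/1971) = (-1364 + (744 - 17/4))*(-1/1971) = (-1364 + 2959/4)*(-1/1971) = -2497/4*(-1/1971) = 2497/7884 ≈ 0.31672)
(-1051 + y)/(S - 2355) = (-1051 + 2497/7884)/(-7659 - 2355) = -8283587/7884/(-10014) = -8283587/7884*(-1/10014) = 8283587/78950376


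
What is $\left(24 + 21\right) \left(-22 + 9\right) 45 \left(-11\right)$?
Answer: $289575$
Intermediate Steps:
$\left(24 + 21\right) \left(-22 + 9\right) 45 \left(-11\right) = 45 \left(-13\right) 45 \left(-11\right) = \left(-585\right) 45 \left(-11\right) = \left(-26325\right) \left(-11\right) = 289575$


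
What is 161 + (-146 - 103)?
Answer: -88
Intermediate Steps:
161 + (-146 - 103) = 161 - 249 = -88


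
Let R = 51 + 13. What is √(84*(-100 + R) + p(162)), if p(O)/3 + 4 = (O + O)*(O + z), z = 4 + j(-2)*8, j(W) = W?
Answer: 2*√35691 ≈ 377.84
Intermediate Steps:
z = -12 (z = 4 - 2*8 = 4 - 16 = -12)
R = 64
p(O) = -12 + 6*O*(-12 + O) (p(O) = -12 + 3*((O + O)*(O - 12)) = -12 + 3*((2*O)*(-12 + O)) = -12 + 3*(2*O*(-12 + O)) = -12 + 6*O*(-12 + O))
√(84*(-100 + R) + p(162)) = √(84*(-100 + 64) + (-12 - 72*162 + 6*162²)) = √(84*(-36) + (-12 - 11664 + 6*26244)) = √(-3024 + (-12 - 11664 + 157464)) = √(-3024 + 145788) = √142764 = 2*√35691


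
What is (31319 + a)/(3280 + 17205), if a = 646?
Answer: 6393/4097 ≈ 1.5604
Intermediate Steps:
(31319 + a)/(3280 + 17205) = (31319 + 646)/(3280 + 17205) = 31965/20485 = 31965*(1/20485) = 6393/4097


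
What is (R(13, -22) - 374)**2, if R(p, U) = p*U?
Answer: 435600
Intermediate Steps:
R(p, U) = U*p
(R(13, -22) - 374)**2 = (-22*13 - 374)**2 = (-286 - 374)**2 = (-660)**2 = 435600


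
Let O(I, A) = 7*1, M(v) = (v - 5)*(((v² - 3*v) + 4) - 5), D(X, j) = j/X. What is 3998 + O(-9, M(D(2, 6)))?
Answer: 4005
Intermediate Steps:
M(v) = (-5 + v)*(-1 + v² - 3*v) (M(v) = (-5 + v)*((4 + v² - 3*v) - 5) = (-5 + v)*(-1 + v² - 3*v))
O(I, A) = 7
3998 + O(-9, M(D(2, 6))) = 3998 + 7 = 4005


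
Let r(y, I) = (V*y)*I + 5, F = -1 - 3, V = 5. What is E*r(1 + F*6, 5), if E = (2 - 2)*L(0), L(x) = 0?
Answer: 0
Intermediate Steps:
F = -4
r(y, I) = 5 + 5*I*y (r(y, I) = (5*y)*I + 5 = 5*I*y + 5 = 5 + 5*I*y)
E = 0 (E = (2 - 2)*0 = 0*0 = 0)
E*r(1 + F*6, 5) = 0*(5 + 5*5*(1 - 4*6)) = 0*(5 + 5*5*(1 - 24)) = 0*(5 + 5*5*(-23)) = 0*(5 - 575) = 0*(-570) = 0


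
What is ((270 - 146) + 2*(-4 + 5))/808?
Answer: 63/404 ≈ 0.15594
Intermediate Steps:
((270 - 146) + 2*(-4 + 5))/808 = (124 + 2*1)*(1/808) = (124 + 2)*(1/808) = 126*(1/808) = 63/404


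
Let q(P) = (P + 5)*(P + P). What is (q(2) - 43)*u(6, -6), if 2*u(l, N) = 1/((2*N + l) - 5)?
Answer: 15/22 ≈ 0.68182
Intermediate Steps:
u(l, N) = 1/(2*(-5 + l + 2*N)) (u(l, N) = 1/(2*((2*N + l) - 5)) = 1/(2*((l + 2*N) - 5)) = 1/(2*(-5 + l + 2*N)))
q(P) = 2*P*(5 + P) (q(P) = (5 + P)*(2*P) = 2*P*(5 + P))
(q(2) - 43)*u(6, -6) = (2*2*(5 + 2) - 43)*(1/(2*(-5 + 6 + 2*(-6)))) = (2*2*7 - 43)*(1/(2*(-5 + 6 - 12))) = (28 - 43)*((1/2)/(-11)) = -15*(-1)/(2*11) = -15*(-1/22) = 15/22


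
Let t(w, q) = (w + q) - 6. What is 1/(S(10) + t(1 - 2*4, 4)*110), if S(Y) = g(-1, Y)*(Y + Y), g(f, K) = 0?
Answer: -1/990 ≈ -0.0010101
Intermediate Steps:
t(w, q) = -6 + q + w (t(w, q) = (q + w) - 6 = -6 + q + w)
S(Y) = 0 (S(Y) = 0*(Y + Y) = 0*(2*Y) = 0)
1/(S(10) + t(1 - 2*4, 4)*110) = 1/(0 + (-6 + 4 + (1 - 2*4))*110) = 1/(0 + (-6 + 4 + (1 - 8))*110) = 1/(0 + (-6 + 4 - 7)*110) = 1/(0 - 9*110) = 1/(0 - 990) = 1/(-990) = -1/990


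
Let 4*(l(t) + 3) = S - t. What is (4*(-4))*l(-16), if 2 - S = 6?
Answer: 0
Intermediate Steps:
S = -4 (S = 2 - 1*6 = 2 - 6 = -4)
l(t) = -4 - t/4 (l(t) = -3 + (-4 - t)/4 = -3 + (-1 - t/4) = -4 - t/4)
(4*(-4))*l(-16) = (4*(-4))*(-4 - 1/4*(-16)) = -16*(-4 + 4) = -16*0 = 0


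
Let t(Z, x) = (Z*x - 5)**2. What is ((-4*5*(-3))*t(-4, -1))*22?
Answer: 1320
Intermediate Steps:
t(Z, x) = (-5 + Z*x)**2
((-4*5*(-3))*t(-4, -1))*22 = ((-4*5*(-3))*(-5 - 4*(-1))**2)*22 = ((-20*(-3))*(-5 + 4)**2)*22 = (60*(-1)**2)*22 = (60*1)*22 = 60*22 = 1320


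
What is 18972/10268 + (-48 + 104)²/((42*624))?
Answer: 34757/17667 ≈ 1.9673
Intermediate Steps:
18972/10268 + (-48 + 104)²/((42*624)) = 18972*(1/10268) + 56²/26208 = 279/151 + 3136*(1/26208) = 279/151 + 14/117 = 34757/17667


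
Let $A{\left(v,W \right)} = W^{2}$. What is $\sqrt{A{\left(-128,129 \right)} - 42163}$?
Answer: $i \sqrt{25522} \approx 159.76 i$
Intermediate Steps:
$\sqrt{A{\left(-128,129 \right)} - 42163} = \sqrt{129^{2} - 42163} = \sqrt{16641 - 42163} = \sqrt{-25522} = i \sqrt{25522}$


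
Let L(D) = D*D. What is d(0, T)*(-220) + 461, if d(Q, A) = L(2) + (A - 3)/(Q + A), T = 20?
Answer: -606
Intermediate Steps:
L(D) = D²
d(Q, A) = 4 + (-3 + A)/(A + Q) (d(Q, A) = 2² + (A - 3)/(Q + A) = 4 + (-3 + A)/(A + Q))
d(0, T)*(-220) + 461 = ((-3 + 4*0 + 5*20)/(20 + 0))*(-220) + 461 = ((-3 + 0 + 100)/20)*(-220) + 461 = ((1/20)*97)*(-220) + 461 = (97/20)*(-220) + 461 = -1067 + 461 = -606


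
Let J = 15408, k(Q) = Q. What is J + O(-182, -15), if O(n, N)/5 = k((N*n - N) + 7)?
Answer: 29168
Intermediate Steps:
O(n, N) = 35 - 5*N + 5*N*n (O(n, N) = 5*((N*n - N) + 7) = 5*((-N + N*n) + 7) = 5*(7 - N + N*n) = 35 - 5*N + 5*N*n)
J + O(-182, -15) = 15408 + (35 - 5*(-15) + 5*(-15)*(-182)) = 15408 + (35 + 75 + 13650) = 15408 + 13760 = 29168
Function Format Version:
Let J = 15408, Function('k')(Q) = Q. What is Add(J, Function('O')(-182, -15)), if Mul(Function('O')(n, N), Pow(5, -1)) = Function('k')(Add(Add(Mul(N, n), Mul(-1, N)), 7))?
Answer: 29168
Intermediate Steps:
Function('O')(n, N) = Add(35, Mul(-5, N), Mul(5, N, n)) (Function('O')(n, N) = Mul(5, Add(Add(Mul(N, n), Mul(-1, N)), 7)) = Mul(5, Add(Add(Mul(-1, N), Mul(N, n)), 7)) = Mul(5, Add(7, Mul(-1, N), Mul(N, n))) = Add(35, Mul(-5, N), Mul(5, N, n)))
Add(J, Function('O')(-182, -15)) = Add(15408, Add(35, Mul(-5, -15), Mul(5, -15, -182))) = Add(15408, Add(35, 75, 13650)) = Add(15408, 13760) = 29168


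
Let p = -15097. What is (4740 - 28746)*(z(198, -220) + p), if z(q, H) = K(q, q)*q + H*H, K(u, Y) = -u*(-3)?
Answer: -3622865490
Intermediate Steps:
K(u, Y) = 3*u
z(q, H) = H² + 3*q² (z(q, H) = (3*q)*q + H*H = 3*q² + H² = H² + 3*q²)
(4740 - 28746)*(z(198, -220) + p) = (4740 - 28746)*(((-220)² + 3*198²) - 15097) = -24006*((48400 + 3*39204) - 15097) = -24006*((48400 + 117612) - 15097) = -24006*(166012 - 15097) = -24006*150915 = -3622865490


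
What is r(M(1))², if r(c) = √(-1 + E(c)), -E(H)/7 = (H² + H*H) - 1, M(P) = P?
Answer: -8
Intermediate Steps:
E(H) = 7 - 14*H² (E(H) = -7*((H² + H*H) - 1) = -7*((H² + H²) - 1) = -7*(2*H² - 1) = -7*(-1 + 2*H²) = 7 - 14*H²)
r(c) = √(6 - 14*c²) (r(c) = √(-1 + (7 - 14*c²)) = √(6 - 14*c²))
r(M(1))² = (√(6 - 14*1²))² = (√(6 - 14*1))² = (√(6 - 14))² = (√(-8))² = (2*I*√2)² = -8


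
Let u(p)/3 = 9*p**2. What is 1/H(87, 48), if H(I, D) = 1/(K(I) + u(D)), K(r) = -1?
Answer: 62207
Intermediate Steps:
u(p) = 27*p**2 (u(p) = 3*(9*p**2) = 27*p**2)
H(I, D) = 1/(-1 + 27*D**2)
1/H(87, 48) = 1/(1/(-1 + 27*48**2)) = 1/(1/(-1 + 27*2304)) = 1/(1/(-1 + 62208)) = 1/(1/62207) = 62207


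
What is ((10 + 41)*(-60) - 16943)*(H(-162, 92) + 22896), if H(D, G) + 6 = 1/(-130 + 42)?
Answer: -40292422957/88 ≈ -4.5787e+8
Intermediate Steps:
H(D, G) = -529/88 (H(D, G) = -6 + 1/(-130 + 42) = -6 + 1/(-88) = -6 - 1/88 = -529/88)
((10 + 41)*(-60) - 16943)*(H(-162, 92) + 22896) = ((10 + 41)*(-60) - 16943)*(-529/88 + 22896) = (51*(-60) - 16943)*(2014319/88) = (-3060 - 16943)*(2014319/88) = -20003*2014319/88 = -40292422957/88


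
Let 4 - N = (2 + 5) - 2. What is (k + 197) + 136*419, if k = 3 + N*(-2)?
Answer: 57186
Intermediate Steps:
N = -1 (N = 4 - ((2 + 5) - 2) = 4 - (7 - 2) = 4 - 1*5 = 4 - 5 = -1)
k = 5 (k = 3 - 1*(-2) = 3 + 2 = 5)
(k + 197) + 136*419 = (5 + 197) + 136*419 = 202 + 56984 = 57186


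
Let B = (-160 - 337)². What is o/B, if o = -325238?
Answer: -325238/247009 ≈ -1.3167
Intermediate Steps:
B = 247009 (B = (-497)² = 247009)
o/B = -325238/247009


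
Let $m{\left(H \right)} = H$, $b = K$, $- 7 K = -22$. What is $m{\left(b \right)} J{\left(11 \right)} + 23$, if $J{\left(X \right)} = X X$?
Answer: $\frac{2823}{7} \approx 403.29$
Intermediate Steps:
$K = \frac{22}{7}$ ($K = \left(- \frac{1}{7}\right) \left(-22\right) = \frac{22}{7} \approx 3.1429$)
$b = \frac{22}{7} \approx 3.1429$
$J{\left(X \right)} = X^{2}$
$m{\left(b \right)} J{\left(11 \right)} + 23 = \frac{22 \cdot 11^{2}}{7} + 23 = \frac{22}{7} \cdot 121 + 23 = \frac{2662}{7} + 23 = \frac{2823}{7}$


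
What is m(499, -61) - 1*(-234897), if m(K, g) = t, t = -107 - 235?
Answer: 234555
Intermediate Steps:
t = -342
m(K, g) = -342
m(499, -61) - 1*(-234897) = -342 - 1*(-234897) = -342 + 234897 = 234555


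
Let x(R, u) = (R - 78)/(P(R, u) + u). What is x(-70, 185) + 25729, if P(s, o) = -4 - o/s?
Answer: 66147187/2571 ≈ 25728.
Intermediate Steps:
P(s, o) = -4 - o/s
x(R, u) = (-78 + R)/(-4 + u - u/R) (x(R, u) = (R - 78)/((-4 - u/R) + u) = (-78 + R)/(-4 + u - u/R))
x(-70, 185) + 25729 = -1*(-70)*(-78 - 70)/(185 - 1*(-70)*(-4 + 185)) + 25729 = -1*(-70)*(-148)/(185 - 1*(-70)*181) + 25729 = -1*(-70)*(-148)/(185 + 12670) + 25729 = -1*(-70)*(-148)/12855 + 25729 = -1*(-70)*1/12855*(-148) + 25729 = -2072/2571 + 25729 = 66147187/2571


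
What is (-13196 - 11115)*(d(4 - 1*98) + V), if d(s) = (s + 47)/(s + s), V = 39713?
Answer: -3861875283/4 ≈ -9.6547e+8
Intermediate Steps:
d(s) = (47 + s)/(2*s) (d(s) = (47 + s)/((2*s)) = (47 + s)*(1/(2*s)) = (47 + s)/(2*s))
(-13196 - 11115)*(d(4 - 1*98) + V) = (-13196 - 11115)*((47 + (4 - 1*98))/(2*(4 - 1*98)) + 39713) = -24311*((47 + (4 - 98))/(2*(4 - 98)) + 39713) = -24311*((1/2)*(47 - 94)/(-94) + 39713) = -24311*((1/2)*(-1/94)*(-47) + 39713) = -24311*(1/4 + 39713) = -24311*158853/4 = -3861875283/4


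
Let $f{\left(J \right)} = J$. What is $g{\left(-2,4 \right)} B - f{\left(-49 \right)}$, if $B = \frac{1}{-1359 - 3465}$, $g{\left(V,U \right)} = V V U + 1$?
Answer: $\frac{236359}{4824} \approx 48.996$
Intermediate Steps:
$g{\left(V,U \right)} = 1 + U V^{2}$ ($g{\left(V,U \right)} = V^{2} U + 1 = U V^{2} + 1 = 1 + U V^{2}$)
$B = - \frac{1}{4824}$ ($B = \frac{1}{-4824} = - \frac{1}{4824} \approx -0.0002073$)
$g{\left(-2,4 \right)} B - f{\left(-49 \right)} = \left(1 + 4 \left(-2\right)^{2}\right) \left(- \frac{1}{4824}\right) - -49 = \left(1 + 4 \cdot 4\right) \left(- \frac{1}{4824}\right) + 49 = \left(1 + 16\right) \left(- \frac{1}{4824}\right) + 49 = 17 \left(- \frac{1}{4824}\right) + 49 = - \frac{17}{4824} + 49 = \frac{236359}{4824}$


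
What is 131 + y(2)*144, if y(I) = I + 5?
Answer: 1139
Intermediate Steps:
y(I) = 5 + I
131 + y(2)*144 = 131 + (5 + 2)*144 = 131 + 7*144 = 131 + 1008 = 1139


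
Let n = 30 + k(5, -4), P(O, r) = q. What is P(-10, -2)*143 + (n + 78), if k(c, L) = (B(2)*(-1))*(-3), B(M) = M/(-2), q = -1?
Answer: -38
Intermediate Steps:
P(O, r) = -1
B(M) = -M/2 (B(M) = M*(-1/2) = -M/2)
k(c, L) = -3 (k(c, L) = (-1/2*2*(-1))*(-3) = -1*(-1)*(-3) = 1*(-3) = -3)
n = 27 (n = 30 - 3 = 27)
P(-10, -2)*143 + (n + 78) = -1*143 + (27 + 78) = -143 + 105 = -38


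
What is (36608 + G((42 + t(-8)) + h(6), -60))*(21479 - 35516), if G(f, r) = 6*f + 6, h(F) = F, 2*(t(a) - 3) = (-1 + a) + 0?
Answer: -517867041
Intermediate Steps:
t(a) = 5/2 + a/2 (t(a) = 3 + ((-1 + a) + 0)/2 = 3 + (-1 + a)/2 = 3 + (-1/2 + a/2) = 5/2 + a/2)
G(f, r) = 6 + 6*f
(36608 + G((42 + t(-8)) + h(6), -60))*(21479 - 35516) = (36608 + (6 + 6*((42 + (5/2 + (1/2)*(-8))) + 6)))*(21479 - 35516) = (36608 + (6 + 6*((42 + (5/2 - 4)) + 6)))*(-14037) = (36608 + (6 + 6*((42 - 3/2) + 6)))*(-14037) = (36608 + (6 + 6*(81/2 + 6)))*(-14037) = (36608 + (6 + 6*(93/2)))*(-14037) = (36608 + (6 + 279))*(-14037) = (36608 + 285)*(-14037) = 36893*(-14037) = -517867041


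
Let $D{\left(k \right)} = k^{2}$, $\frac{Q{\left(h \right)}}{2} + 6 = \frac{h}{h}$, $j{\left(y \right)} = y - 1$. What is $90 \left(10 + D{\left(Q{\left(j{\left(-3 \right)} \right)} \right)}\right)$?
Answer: $9900$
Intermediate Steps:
$j{\left(y \right)} = -1 + y$
$Q{\left(h \right)} = -10$ ($Q{\left(h \right)} = -12 + 2 \frac{h}{h} = -12 + 2 \cdot 1 = -12 + 2 = -10$)
$90 \left(10 + D{\left(Q{\left(j{\left(-3 \right)} \right)} \right)}\right) = 90 \left(10 + \left(-10\right)^{2}\right) = 90 \left(10 + 100\right) = 90 \cdot 110 = 9900$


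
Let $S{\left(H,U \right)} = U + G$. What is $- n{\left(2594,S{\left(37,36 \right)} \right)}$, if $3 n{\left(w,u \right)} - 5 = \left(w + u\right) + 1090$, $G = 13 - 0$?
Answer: $-1246$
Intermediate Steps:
$G = 13$ ($G = 13 + 0 = 13$)
$S{\left(H,U \right)} = 13 + U$ ($S{\left(H,U \right)} = U + 13 = 13 + U$)
$n{\left(w,u \right)} = 365 + \frac{u}{3} + \frac{w}{3}$ ($n{\left(w,u \right)} = \frac{5}{3} + \frac{\left(w + u\right) + 1090}{3} = \frac{5}{3} + \frac{\left(u + w\right) + 1090}{3} = \frac{5}{3} + \frac{1090 + u + w}{3} = \frac{5}{3} + \left(\frac{1090}{3} + \frac{u}{3} + \frac{w}{3}\right) = 365 + \frac{u}{3} + \frac{w}{3}$)
$- n{\left(2594,S{\left(37,36 \right)} \right)} = - (365 + \frac{13 + 36}{3} + \frac{1}{3} \cdot 2594) = - (365 + \frac{1}{3} \cdot 49 + \frac{2594}{3}) = - (365 + \frac{49}{3} + \frac{2594}{3}) = \left(-1\right) 1246 = -1246$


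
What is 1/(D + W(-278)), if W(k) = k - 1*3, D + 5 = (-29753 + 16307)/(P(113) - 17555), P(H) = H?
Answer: -323/92129 ≈ -0.0035060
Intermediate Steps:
D = -1366/323 (D = -5 + (-29753 + 16307)/(113 - 17555) = -5 - 13446/(-17442) = -5 - 13446*(-1/17442) = -5 + 249/323 = -1366/323 ≈ -4.2291)
W(k) = -3 + k (W(k) = k - 3 = -3 + k)
1/(D + W(-278)) = 1/(-1366/323 + (-3 - 278)) = 1/(-1366/323 - 281) = 1/(-92129/323) = -323/92129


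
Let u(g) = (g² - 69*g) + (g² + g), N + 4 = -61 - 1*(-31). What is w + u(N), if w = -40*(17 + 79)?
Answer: 784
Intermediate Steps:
N = -34 (N = -4 + (-61 - 1*(-31)) = -4 + (-61 + 31) = -4 - 30 = -34)
w = -3840 (w = -40*96 = -3840)
u(g) = -68*g + 2*g² (u(g) = (g² - 69*g) + (g + g²) = -68*g + 2*g²)
w + u(N) = -3840 + 2*(-34)*(-34 - 34) = -3840 + 2*(-34)*(-68) = -3840 + 4624 = 784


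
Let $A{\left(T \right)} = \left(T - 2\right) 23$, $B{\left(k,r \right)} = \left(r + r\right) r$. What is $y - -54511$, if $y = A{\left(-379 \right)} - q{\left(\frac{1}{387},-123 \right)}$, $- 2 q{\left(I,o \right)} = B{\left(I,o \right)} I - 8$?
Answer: $\frac{1968673}{43} \approx 45783.0$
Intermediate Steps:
$B{\left(k,r \right)} = 2 r^{2}$ ($B{\left(k,r \right)} = 2 r r = 2 r^{2}$)
$q{\left(I,o \right)} = 4 - I o^{2}$ ($q{\left(I,o \right)} = - \frac{2 o^{2} I - 8}{2} = - \frac{2 I o^{2} - 8}{2} = - \frac{-8 + 2 I o^{2}}{2} = 4 - I o^{2}$)
$A{\left(T \right)} = -46 + 23 T$ ($A{\left(T \right)} = \left(-2 + T\right) 23 = -46 + 23 T$)
$y = - \frac{375300}{43}$ ($y = \left(-46 + 23 \left(-379\right)\right) - \left(4 - \frac{\left(-123\right)^{2}}{387}\right) = \left(-46 - 8717\right) - \left(4 - \frac{1}{387} \cdot 15129\right) = -8763 - \left(4 - \frac{1681}{43}\right) = -8763 - - \frac{1509}{43} = -8763 + \frac{1509}{43} = - \frac{375300}{43} \approx -8727.9$)
$y - -54511 = - \frac{375300}{43} - -54511 = - \frac{375300}{43} + 54511 = \frac{1968673}{43}$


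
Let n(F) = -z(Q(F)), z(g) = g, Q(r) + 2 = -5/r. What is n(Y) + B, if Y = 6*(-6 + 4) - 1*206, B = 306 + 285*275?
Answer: 17152889/218 ≈ 78683.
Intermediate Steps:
Q(r) = -2 - 5/r
B = 78681 (B = 306 + 78375 = 78681)
Y = -218 (Y = 6*(-2) - 206 = -12 - 206 = -218)
n(F) = 2 + 5/F (n(F) = -(-2 - 5/F) = 2 + 5/F)
n(Y) + B = (2 + 5/(-218)) + 78681 = (2 + 5*(-1/218)) + 78681 = (2 - 5/218) + 78681 = 431/218 + 78681 = 17152889/218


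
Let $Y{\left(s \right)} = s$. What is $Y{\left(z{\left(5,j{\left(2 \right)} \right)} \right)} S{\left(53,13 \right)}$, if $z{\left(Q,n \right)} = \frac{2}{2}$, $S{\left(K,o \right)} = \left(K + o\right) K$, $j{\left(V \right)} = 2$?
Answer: $3498$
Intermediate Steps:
$S{\left(K,o \right)} = K \left(K + o\right)$
$z{\left(Q,n \right)} = 1$ ($z{\left(Q,n \right)} = 2 \cdot \frac{1}{2} = 1$)
$Y{\left(z{\left(5,j{\left(2 \right)} \right)} \right)} S{\left(53,13 \right)} = 1 \cdot 53 \left(53 + 13\right) = 1 \cdot 53 \cdot 66 = 1 \cdot 3498 = 3498$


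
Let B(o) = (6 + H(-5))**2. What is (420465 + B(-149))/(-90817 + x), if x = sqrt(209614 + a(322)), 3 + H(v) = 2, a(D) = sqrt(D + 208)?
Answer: -420490/(90817 - sqrt(209614 + sqrt(530))) ≈ -4.6535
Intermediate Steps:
a(D) = sqrt(208 + D)
H(v) = -1 (H(v) = -3 + 2 = -1)
x = sqrt(209614 + sqrt(530)) (x = sqrt(209614 + sqrt(208 + 322)) = sqrt(209614 + sqrt(530)) ≈ 457.86)
B(o) = 25 (B(o) = (6 - 1)**2 = 5**2 = 25)
(420465 + B(-149))/(-90817 + x) = (420465 + 25)/(-90817 + sqrt(209614 + sqrt(530))) = 420490/(-90817 + sqrt(209614 + sqrt(530)))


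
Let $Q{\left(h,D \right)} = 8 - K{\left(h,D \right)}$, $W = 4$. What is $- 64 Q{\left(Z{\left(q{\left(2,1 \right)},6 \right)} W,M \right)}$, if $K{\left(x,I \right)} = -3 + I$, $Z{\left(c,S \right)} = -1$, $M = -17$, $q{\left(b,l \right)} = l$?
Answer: $-1792$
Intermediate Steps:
$Q{\left(h,D \right)} = 11 - D$ ($Q{\left(h,D \right)} = 8 - \left(-3 + D\right) = 11 - D$)
$- 64 Q{\left(Z{\left(q{\left(2,1 \right)},6 \right)} W,M \right)} = - 64 \left(11 - -17\right) = - 64 \left(11 + 17\right) = \left(-64\right) 28 = -1792$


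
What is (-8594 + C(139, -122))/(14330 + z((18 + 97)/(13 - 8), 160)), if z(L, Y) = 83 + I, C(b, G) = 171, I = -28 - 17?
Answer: -8423/14368 ≈ -0.58623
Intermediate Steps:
I = -45
z(L, Y) = 38 (z(L, Y) = 83 - 45 = 38)
(-8594 + C(139, -122))/(14330 + z((18 + 97)/(13 - 8), 160)) = (-8594 + 171)/(14330 + 38) = -8423/14368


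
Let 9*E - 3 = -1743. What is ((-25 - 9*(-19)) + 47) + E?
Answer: -⅓ ≈ -0.33333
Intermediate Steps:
E = -580/3 (E = ⅓ + (⅑)*(-1743) = ⅓ - 581/3 = -580/3 ≈ -193.33)
((-25 - 9*(-19)) + 47) + E = ((-25 - 9*(-19)) + 47) - 580/3 = ((-25 + 171) + 47) - 580/3 = (146 + 47) - 580/3 = 193 - 580/3 = -⅓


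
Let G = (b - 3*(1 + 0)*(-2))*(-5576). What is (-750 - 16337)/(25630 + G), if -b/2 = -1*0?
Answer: 2441/1118 ≈ 2.1834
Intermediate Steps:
b = 0 (b = -(-2)*0 = -2*0 = 0)
G = -33456 (G = (0 - 3*(1 + 0)*(-2))*(-5576) = (0 - 3*1*(-2))*(-5576) = (0 - 3*(-2))*(-5576) = (0 + 6)*(-5576) = 6*(-5576) = -33456)
(-750 - 16337)/(25630 + G) = (-750 - 16337)/(25630 - 33456) = -17087/(-7826) = -17087*(-1/7826) = 2441/1118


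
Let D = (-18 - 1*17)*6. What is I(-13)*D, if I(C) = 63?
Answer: -13230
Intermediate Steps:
D = -210 (D = (-18 - 17)*6 = -35*6 = -210)
I(-13)*D = 63*(-210) = -13230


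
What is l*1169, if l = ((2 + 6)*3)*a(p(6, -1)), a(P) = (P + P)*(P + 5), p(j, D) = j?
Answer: 3703392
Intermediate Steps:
a(P) = 2*P*(5 + P) (a(P) = (2*P)*(5 + P) = 2*P*(5 + P))
l = 3168 (l = ((2 + 6)*3)*(2*6*(5 + 6)) = (8*3)*(2*6*11) = 24*132 = 3168)
l*1169 = 3168*1169 = 3703392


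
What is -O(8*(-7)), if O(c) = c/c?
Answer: -1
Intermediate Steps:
O(c) = 1
-O(8*(-7)) = -1*1 = -1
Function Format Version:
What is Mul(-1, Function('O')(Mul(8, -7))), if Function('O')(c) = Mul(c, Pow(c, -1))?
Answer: -1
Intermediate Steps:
Function('O')(c) = 1
Mul(-1, Function('O')(Mul(8, -7))) = Mul(-1, 1) = -1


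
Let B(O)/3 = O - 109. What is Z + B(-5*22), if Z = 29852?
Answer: 29195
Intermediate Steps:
B(O) = -327 + 3*O (B(O) = 3*(O - 109) = 3*(-109 + O) = -327 + 3*O)
Z + B(-5*22) = 29852 + (-327 + 3*(-5*22)) = 29852 + (-327 + 3*(-110)) = 29852 + (-327 - 330) = 29852 - 657 = 29195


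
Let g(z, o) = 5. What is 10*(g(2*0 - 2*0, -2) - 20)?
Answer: -150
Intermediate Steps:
10*(g(2*0 - 2*0, -2) - 20) = 10*(5 - 20) = 10*(-15) = -150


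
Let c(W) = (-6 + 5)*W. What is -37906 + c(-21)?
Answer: -37885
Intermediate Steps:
c(W) = -W
-37906 + c(-21) = -37906 - 1*(-21) = -37906 + 21 = -37885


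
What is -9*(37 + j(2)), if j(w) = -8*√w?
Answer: -333 + 72*√2 ≈ -231.18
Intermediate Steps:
-9*(37 + j(2)) = -9*(37 - 8*√2) = -333 + 72*√2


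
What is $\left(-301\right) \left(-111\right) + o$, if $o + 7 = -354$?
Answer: $33050$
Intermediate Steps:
$o = -361$ ($o = -7 - 354 = -361$)
$\left(-301\right) \left(-111\right) + o = \left(-301\right) \left(-111\right) - 361 = 33411 - 361 = 33050$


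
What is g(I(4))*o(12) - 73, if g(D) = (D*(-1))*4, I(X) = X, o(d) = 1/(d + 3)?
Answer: -1111/15 ≈ -74.067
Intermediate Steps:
o(d) = 1/(3 + d)
g(D) = -4*D (g(D) = -D*4 = -4*D)
g(I(4))*o(12) - 73 = (-4*4)/(3 + 12) - 73 = -16/15 - 73 = -1111/15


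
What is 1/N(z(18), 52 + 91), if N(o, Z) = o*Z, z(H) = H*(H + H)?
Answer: 1/92664 ≈ 1.0792e-5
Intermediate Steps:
z(H) = 2*H² (z(H) = H*(2*H) = 2*H²)
N(o, Z) = Z*o
1/N(z(18), 52 + 91) = 1/((52 + 91)*(2*18²)) = 1/(143*(2*324)) = 1/(143*648) = 1/92664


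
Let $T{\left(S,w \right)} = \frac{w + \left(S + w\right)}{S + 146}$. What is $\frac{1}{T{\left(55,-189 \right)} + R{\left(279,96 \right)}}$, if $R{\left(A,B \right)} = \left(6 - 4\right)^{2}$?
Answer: $\frac{201}{481} \approx 0.41788$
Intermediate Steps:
$T{\left(S,w \right)} = \frac{S + 2 w}{146 + S}$
$R{\left(A,B \right)} = 4$ ($R{\left(A,B \right)} = 2^{2} = 4$)
$\frac{1}{T{\left(55,-189 \right)} + R{\left(279,96 \right)}} = \frac{1}{\frac{55 + 2 \left(-189\right)}{146 + 55} + 4} = \frac{1}{\frac{55 - 378}{201} + 4} = \frac{1}{\frac{1}{201} \left(-323\right) + 4} = \frac{1}{- \frac{323}{201} + 4} = \frac{1}{\frac{481}{201}} = \frac{201}{481}$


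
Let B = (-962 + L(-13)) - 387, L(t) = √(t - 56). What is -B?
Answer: 1349 - I*√69 ≈ 1349.0 - 8.3066*I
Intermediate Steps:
L(t) = √(-56 + t)
B = -1349 + I*√69 (B = (-962 + √(-56 - 13)) - 387 = (-962 + √(-69)) - 387 = (-962 + I*√69) - 387 = -1349 + I*√69 ≈ -1349.0 + 8.3066*I)
-B = -(-1349 + I*√69) = 1349 - I*√69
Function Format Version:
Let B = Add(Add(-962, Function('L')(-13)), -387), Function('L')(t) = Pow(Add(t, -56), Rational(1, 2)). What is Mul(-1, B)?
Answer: Add(1349, Mul(-1, I, Pow(69, Rational(1, 2)))) ≈ Add(1349.0, Mul(-8.3066, I))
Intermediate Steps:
Function('L')(t) = Pow(Add(-56, t), Rational(1, 2))
B = Add(-1349, Mul(I, Pow(69, Rational(1, 2)))) (B = Add(Add(-962, Pow(Add(-56, -13), Rational(1, 2))), -387) = Add(Add(-962, Pow(-69, Rational(1, 2))), -387) = Add(Add(-962, Mul(I, Pow(69, Rational(1, 2)))), -387) = Add(-1349, Mul(I, Pow(69, Rational(1, 2)))) ≈ Add(-1349.0, Mul(8.3066, I)))
Mul(-1, B) = Mul(-1, Add(-1349, Mul(I, Pow(69, Rational(1, 2))))) = Add(1349, Mul(-1, I, Pow(69, Rational(1, 2))))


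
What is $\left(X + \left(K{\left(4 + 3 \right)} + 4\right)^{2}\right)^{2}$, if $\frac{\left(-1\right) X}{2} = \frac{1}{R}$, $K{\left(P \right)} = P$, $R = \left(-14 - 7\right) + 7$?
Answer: $\frac{719104}{49} \approx 14676.0$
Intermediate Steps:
$R = -14$ ($R = -21 + 7 = -14$)
$X = \frac{1}{7}$ ($X = - \frac{2}{-14} = \left(-2\right) \left(- \frac{1}{14}\right) = \frac{1}{7} \approx 0.14286$)
$\left(X + \left(K{\left(4 + 3 \right)} + 4\right)^{2}\right)^{2} = \left(\frac{1}{7} + \left(\left(4 + 3\right) + 4\right)^{2}\right)^{2} = \left(\frac{1}{7} + \left(7 + 4\right)^{2}\right)^{2} = \left(\frac{1}{7} + 11^{2}\right)^{2} = \left(\frac{1}{7} + 121\right)^{2} = \left(\frac{848}{7}\right)^{2} = \frac{719104}{49}$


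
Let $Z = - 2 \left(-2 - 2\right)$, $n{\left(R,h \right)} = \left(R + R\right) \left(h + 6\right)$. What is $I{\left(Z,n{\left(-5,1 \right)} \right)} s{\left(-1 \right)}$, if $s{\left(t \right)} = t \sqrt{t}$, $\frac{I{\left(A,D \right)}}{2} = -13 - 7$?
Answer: $40 i \approx 40.0 i$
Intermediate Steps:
$n{\left(R,h \right)} = 2 R \left(6 + h\right)$
$Z = 8$ ($Z = \left(-2\right) \left(-4\right) = 8$)
$I{\left(A,D \right)} = -40$ ($I{\left(A,D \right)} = 2 \left(-13 - 7\right) = 2 \left(-20\right) = -40$)
$s{\left(t \right)} = t^{\frac{3}{2}}$
$I{\left(Z,n{\left(-5,1 \right)} \right)} s{\left(-1 \right)} = - 40 \left(-1\right)^{\frac{3}{2}} = - 40 \left(- i\right) = 40 i$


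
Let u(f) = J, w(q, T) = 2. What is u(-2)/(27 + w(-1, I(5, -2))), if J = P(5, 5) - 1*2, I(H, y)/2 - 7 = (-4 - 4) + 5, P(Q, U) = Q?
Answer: 3/29 ≈ 0.10345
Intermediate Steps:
I(H, y) = 8 (I(H, y) = 14 + 2*((-4 - 4) + 5) = 14 + 2*(-8 + 5) = 14 + 2*(-3) = 14 - 6 = 8)
J = 3 (J = 5 - 1*2 = 5 - 2 = 3)
u(f) = 3
u(-2)/(27 + w(-1, I(5, -2))) = 3/(27 + 2) = 3/29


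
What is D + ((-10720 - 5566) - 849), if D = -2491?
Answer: -19626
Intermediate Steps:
D + ((-10720 - 5566) - 849) = -2491 + ((-10720 - 5566) - 849) = -2491 + (-16286 - 849) = -2491 - 17135 = -19626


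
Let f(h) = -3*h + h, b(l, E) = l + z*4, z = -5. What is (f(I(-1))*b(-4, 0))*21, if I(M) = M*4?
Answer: -4032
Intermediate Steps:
I(M) = 4*M
b(l, E) = -20 + l (b(l, E) = l - 5*4 = l - 20 = -20 + l)
f(h) = -2*h
(f(I(-1))*b(-4, 0))*21 = ((-8*(-1))*(-20 - 4))*21 = (-2*(-4)*(-24))*21 = (8*(-24))*21 = -192*21 = -4032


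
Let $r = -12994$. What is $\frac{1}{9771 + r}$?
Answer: $- \frac{1}{3223} \approx -0.00031027$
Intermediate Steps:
$\frac{1}{9771 + r} = \frac{1}{9771 - 12994} = \frac{1}{-3223} = - \frac{1}{3223}$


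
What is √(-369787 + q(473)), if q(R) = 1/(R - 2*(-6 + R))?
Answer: 24*I*√136436638/461 ≈ 608.1*I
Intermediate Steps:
q(R) = 1/(12 - R) (q(R) = 1/(R + (12 - 2*R)) = 1/(12 - R))
√(-369787 + q(473)) = √(-369787 - 1/(-12 + 473)) = √(-369787 - 1/461) = √(-170471808/461) = 24*I*√136436638/461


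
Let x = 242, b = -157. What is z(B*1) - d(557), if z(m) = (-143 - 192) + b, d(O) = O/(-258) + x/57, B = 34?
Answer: -2422013/4902 ≈ -494.09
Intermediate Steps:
d(O) = 242/57 - O/258 (d(O) = O/(-258) + 242/57 = O*(-1/258) + 242*(1/57) = -O/258 + 242/57 = 242/57 - O/258)
z(m) = -492 (z(m) = (-143 - 192) - 157 = -335 - 157 = -492)
z(B*1) - d(557) = -492 - (242/57 - 1/258*557) = -492 - (242/57 - 557/258) = -492 - 1*10229/4902 = -492 - 10229/4902 = -2422013/4902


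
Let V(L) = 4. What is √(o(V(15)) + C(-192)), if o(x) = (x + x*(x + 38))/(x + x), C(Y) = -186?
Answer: I*√658/2 ≈ 12.826*I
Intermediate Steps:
o(x) = (x + x*(38 + x))/(2*x) (o(x) = (x + x*(38 + x))/((2*x)) = (x + x*(38 + x))*(1/(2*x)) = (x + x*(38 + x))/(2*x))
√(o(V(15)) + C(-192)) = √((39/2 + (½)*4) - 186) = √((39/2 + 2) - 186) = √(43/2 - 186) = √(-329/2) = I*√658/2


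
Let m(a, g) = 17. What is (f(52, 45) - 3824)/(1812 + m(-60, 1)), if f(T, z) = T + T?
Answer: -120/59 ≈ -2.0339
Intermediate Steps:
f(T, z) = 2*T
(f(52, 45) - 3824)/(1812 + m(-60, 1)) = (2*52 - 3824)/(1812 + 17) = (104 - 3824)/1829 = -3720*1/1829 = -120/59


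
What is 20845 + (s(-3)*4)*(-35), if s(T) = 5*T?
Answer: 22945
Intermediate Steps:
20845 + (s(-3)*4)*(-35) = 20845 + ((5*(-3))*4)*(-35) = 20845 - 15*4*(-35) = 20845 - 60*(-35) = 20845 + 2100 = 22945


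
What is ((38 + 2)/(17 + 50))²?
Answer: 1600/4489 ≈ 0.35643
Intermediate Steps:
((38 + 2)/(17 + 50))² = (40/67)² = 1600/4489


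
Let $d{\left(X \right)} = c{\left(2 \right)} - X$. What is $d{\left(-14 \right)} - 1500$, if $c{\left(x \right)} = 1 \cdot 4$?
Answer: $-1482$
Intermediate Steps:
$c{\left(x \right)} = 4$
$d{\left(X \right)} = 4 - X$
$d{\left(-14 \right)} - 1500 = \left(4 - -14\right) - 1500 = \left(4 + 14\right) - 1500 = 18 - 1500 = -1482$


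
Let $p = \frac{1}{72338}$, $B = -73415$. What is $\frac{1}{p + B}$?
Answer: $- \frac{72338}{5310694269} \approx -1.3621 \cdot 10^{-5}$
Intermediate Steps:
$p = \frac{1}{72338} \approx 1.3824 \cdot 10^{-5}$
$\frac{1}{p + B} = \frac{1}{\frac{1}{72338} - 73415} = \frac{1}{- \frac{5310694269}{72338}} = - \frac{72338}{5310694269}$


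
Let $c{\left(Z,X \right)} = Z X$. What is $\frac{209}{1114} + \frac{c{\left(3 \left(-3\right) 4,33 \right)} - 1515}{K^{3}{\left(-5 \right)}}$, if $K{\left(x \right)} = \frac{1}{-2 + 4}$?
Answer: $- \frac{24088927}{1114} \approx -21624.0$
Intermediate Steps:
$c{\left(Z,X \right)} = X Z$
$K{\left(x \right)} = \frac{1}{2}$
$\frac{209}{1114} + \frac{c{\left(3 \left(-3\right) 4,33 \right)} - 1515}{K^{3}{\left(-5 \right)}} = \frac{209}{1114} + \frac{33 \cdot 3 \left(-3\right) 4 - 1515}{\left(\frac{1}{2}\right)^{3}} = 209 \cdot \frac{1}{1114} + \left(33 \left(\left(-9\right) 4\right) - 1515\right) \frac{1}{\frac{1}{8}} = \frac{209}{1114} + \left(33 \left(-36\right) - 1515\right) 8 = \frac{209}{1114} + \left(-1188 - 1515\right) 8 = \frac{209}{1114} - 21624 = - \frac{24088927}{1114}$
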